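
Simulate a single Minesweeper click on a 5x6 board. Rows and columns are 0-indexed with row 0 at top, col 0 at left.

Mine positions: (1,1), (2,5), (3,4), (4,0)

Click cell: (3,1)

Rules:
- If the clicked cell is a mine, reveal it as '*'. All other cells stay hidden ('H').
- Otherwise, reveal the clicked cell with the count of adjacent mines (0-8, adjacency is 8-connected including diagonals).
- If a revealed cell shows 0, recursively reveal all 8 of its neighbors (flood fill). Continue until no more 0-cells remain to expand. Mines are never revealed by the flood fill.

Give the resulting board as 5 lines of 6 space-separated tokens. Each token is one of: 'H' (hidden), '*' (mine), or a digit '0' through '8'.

H H H H H H
H H H H H H
H H H H H H
H 1 H H H H
H H H H H H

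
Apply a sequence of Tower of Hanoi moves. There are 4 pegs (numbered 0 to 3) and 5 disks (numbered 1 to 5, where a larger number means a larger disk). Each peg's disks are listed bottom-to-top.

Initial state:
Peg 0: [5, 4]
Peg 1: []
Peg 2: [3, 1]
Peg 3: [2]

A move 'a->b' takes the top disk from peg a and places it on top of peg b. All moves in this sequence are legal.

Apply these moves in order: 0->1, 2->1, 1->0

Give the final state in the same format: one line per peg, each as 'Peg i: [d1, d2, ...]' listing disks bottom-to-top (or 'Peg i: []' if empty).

Answer: Peg 0: [5, 1]
Peg 1: [4]
Peg 2: [3]
Peg 3: [2]

Derivation:
After move 1 (0->1):
Peg 0: [5]
Peg 1: [4]
Peg 2: [3, 1]
Peg 3: [2]

After move 2 (2->1):
Peg 0: [5]
Peg 1: [4, 1]
Peg 2: [3]
Peg 3: [2]

After move 3 (1->0):
Peg 0: [5, 1]
Peg 1: [4]
Peg 2: [3]
Peg 3: [2]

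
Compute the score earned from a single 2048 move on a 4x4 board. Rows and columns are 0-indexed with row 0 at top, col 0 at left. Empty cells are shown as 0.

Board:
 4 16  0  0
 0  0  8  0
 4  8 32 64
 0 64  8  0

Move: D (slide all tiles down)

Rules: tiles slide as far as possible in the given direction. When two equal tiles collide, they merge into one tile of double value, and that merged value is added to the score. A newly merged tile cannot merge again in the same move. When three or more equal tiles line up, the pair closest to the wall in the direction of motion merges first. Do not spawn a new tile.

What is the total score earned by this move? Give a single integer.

Answer: 8

Derivation:
Slide down:
col 0: [4, 0, 4, 0] -> [0, 0, 0, 8]  score +8 (running 8)
col 1: [16, 0, 8, 64] -> [0, 16, 8, 64]  score +0 (running 8)
col 2: [0, 8, 32, 8] -> [0, 8, 32, 8]  score +0 (running 8)
col 3: [0, 0, 64, 0] -> [0, 0, 0, 64]  score +0 (running 8)
Board after move:
 0  0  0  0
 0 16  8  0
 0  8 32  0
 8 64  8 64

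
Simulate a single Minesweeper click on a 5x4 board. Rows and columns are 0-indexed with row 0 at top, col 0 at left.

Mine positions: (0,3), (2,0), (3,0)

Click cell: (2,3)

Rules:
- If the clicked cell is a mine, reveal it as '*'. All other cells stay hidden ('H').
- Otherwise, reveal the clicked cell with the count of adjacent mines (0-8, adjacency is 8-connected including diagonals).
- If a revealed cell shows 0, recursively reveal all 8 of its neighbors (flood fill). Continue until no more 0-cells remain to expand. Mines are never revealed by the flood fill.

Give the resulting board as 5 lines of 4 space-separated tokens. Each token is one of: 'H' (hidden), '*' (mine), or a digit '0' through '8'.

H H H H
H 1 1 1
H 2 0 0
H 2 0 0
H 1 0 0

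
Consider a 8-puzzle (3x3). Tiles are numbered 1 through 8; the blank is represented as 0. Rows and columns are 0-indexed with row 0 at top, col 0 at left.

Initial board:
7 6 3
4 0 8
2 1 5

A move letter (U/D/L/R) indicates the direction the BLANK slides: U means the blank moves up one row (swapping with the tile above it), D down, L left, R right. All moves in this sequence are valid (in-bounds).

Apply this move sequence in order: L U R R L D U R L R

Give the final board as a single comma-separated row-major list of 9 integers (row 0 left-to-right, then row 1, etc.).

Answer: 6, 3, 0, 7, 4, 8, 2, 1, 5

Derivation:
After move 1 (L):
7 6 3
0 4 8
2 1 5

After move 2 (U):
0 6 3
7 4 8
2 1 5

After move 3 (R):
6 0 3
7 4 8
2 1 5

After move 4 (R):
6 3 0
7 4 8
2 1 5

After move 5 (L):
6 0 3
7 4 8
2 1 5

After move 6 (D):
6 4 3
7 0 8
2 1 5

After move 7 (U):
6 0 3
7 4 8
2 1 5

After move 8 (R):
6 3 0
7 4 8
2 1 5

After move 9 (L):
6 0 3
7 4 8
2 1 5

After move 10 (R):
6 3 0
7 4 8
2 1 5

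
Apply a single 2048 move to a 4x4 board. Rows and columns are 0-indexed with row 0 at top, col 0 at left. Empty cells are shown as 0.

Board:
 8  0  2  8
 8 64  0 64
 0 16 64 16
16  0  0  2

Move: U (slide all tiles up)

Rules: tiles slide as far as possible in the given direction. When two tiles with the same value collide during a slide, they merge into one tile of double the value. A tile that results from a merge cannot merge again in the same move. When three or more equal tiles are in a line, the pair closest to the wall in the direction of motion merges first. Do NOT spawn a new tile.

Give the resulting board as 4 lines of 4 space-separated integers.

Answer: 16 64  2  8
16 16 64 64
 0  0  0 16
 0  0  0  2

Derivation:
Slide up:
col 0: [8, 8, 0, 16] -> [16, 16, 0, 0]
col 1: [0, 64, 16, 0] -> [64, 16, 0, 0]
col 2: [2, 0, 64, 0] -> [2, 64, 0, 0]
col 3: [8, 64, 16, 2] -> [8, 64, 16, 2]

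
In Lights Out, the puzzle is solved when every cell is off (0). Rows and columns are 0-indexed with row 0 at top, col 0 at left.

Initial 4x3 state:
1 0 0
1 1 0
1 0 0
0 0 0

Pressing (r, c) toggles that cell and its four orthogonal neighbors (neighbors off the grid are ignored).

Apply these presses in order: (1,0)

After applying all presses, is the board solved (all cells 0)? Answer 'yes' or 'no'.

After press 1 at (1,0):
0 0 0
0 0 0
0 0 0
0 0 0

Lights still on: 0

Answer: yes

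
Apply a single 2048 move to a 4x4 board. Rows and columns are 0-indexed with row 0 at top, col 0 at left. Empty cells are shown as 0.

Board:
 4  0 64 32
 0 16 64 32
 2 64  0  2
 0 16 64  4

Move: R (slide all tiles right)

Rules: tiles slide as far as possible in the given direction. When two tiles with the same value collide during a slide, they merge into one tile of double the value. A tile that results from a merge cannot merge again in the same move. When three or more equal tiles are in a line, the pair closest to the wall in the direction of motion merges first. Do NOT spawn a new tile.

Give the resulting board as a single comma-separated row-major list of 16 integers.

Answer: 0, 4, 64, 32, 0, 16, 64, 32, 0, 2, 64, 2, 0, 16, 64, 4

Derivation:
Slide right:
row 0: [4, 0, 64, 32] -> [0, 4, 64, 32]
row 1: [0, 16, 64, 32] -> [0, 16, 64, 32]
row 2: [2, 64, 0, 2] -> [0, 2, 64, 2]
row 3: [0, 16, 64, 4] -> [0, 16, 64, 4]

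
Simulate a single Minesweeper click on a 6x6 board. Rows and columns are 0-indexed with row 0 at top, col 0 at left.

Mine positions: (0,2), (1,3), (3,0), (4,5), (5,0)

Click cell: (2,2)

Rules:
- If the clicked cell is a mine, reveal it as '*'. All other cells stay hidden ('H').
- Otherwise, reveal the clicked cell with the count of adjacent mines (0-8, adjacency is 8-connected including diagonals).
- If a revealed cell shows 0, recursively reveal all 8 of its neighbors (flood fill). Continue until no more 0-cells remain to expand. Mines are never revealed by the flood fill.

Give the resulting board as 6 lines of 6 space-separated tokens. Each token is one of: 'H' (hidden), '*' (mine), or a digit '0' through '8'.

H H H H H H
H H H H H H
H H 1 H H H
H H H H H H
H H H H H H
H H H H H H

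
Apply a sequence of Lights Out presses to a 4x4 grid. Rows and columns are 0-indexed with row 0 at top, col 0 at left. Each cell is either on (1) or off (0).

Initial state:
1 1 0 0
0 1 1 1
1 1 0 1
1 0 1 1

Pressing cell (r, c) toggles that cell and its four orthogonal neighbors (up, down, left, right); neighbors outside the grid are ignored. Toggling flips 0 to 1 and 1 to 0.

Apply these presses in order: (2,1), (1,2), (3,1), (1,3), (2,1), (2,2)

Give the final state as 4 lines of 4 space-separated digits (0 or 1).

After press 1 at (2,1):
1 1 0 0
0 0 1 1
0 0 1 1
1 1 1 1

After press 2 at (1,2):
1 1 1 0
0 1 0 0
0 0 0 1
1 1 1 1

After press 3 at (3,1):
1 1 1 0
0 1 0 0
0 1 0 1
0 0 0 1

After press 4 at (1,3):
1 1 1 1
0 1 1 1
0 1 0 0
0 0 0 1

After press 5 at (2,1):
1 1 1 1
0 0 1 1
1 0 1 0
0 1 0 1

After press 6 at (2,2):
1 1 1 1
0 0 0 1
1 1 0 1
0 1 1 1

Answer: 1 1 1 1
0 0 0 1
1 1 0 1
0 1 1 1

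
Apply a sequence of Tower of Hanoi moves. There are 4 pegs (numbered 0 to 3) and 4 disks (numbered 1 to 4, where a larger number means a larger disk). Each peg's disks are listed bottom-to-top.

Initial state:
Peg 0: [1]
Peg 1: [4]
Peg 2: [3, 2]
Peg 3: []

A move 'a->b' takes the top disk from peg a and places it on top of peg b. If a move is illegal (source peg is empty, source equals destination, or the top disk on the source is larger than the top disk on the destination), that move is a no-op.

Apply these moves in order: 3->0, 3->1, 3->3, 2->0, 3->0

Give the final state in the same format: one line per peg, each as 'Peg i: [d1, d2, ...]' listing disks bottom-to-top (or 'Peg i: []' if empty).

Answer: Peg 0: [1]
Peg 1: [4]
Peg 2: [3, 2]
Peg 3: []

Derivation:
After move 1 (3->0):
Peg 0: [1]
Peg 1: [4]
Peg 2: [3, 2]
Peg 3: []

After move 2 (3->1):
Peg 0: [1]
Peg 1: [4]
Peg 2: [3, 2]
Peg 3: []

After move 3 (3->3):
Peg 0: [1]
Peg 1: [4]
Peg 2: [3, 2]
Peg 3: []

After move 4 (2->0):
Peg 0: [1]
Peg 1: [4]
Peg 2: [3, 2]
Peg 3: []

After move 5 (3->0):
Peg 0: [1]
Peg 1: [4]
Peg 2: [3, 2]
Peg 3: []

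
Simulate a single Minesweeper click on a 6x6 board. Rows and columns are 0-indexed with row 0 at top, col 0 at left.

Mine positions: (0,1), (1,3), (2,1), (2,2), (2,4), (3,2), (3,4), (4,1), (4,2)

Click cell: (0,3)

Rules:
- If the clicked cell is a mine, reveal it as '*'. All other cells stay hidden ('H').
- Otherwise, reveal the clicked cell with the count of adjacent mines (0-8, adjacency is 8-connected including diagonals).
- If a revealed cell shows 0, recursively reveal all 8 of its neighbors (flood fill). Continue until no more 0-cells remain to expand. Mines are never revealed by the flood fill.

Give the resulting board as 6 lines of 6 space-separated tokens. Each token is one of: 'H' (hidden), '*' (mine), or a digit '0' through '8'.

H H H 1 H H
H H H H H H
H H H H H H
H H H H H H
H H H H H H
H H H H H H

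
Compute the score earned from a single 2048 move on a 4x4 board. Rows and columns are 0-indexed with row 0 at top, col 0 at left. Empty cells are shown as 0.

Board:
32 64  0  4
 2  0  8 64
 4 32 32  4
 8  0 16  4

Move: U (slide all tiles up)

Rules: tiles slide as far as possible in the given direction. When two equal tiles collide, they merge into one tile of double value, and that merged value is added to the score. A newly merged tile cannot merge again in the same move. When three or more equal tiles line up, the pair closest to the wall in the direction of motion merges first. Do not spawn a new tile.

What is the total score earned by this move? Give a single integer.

Slide up:
col 0: [32, 2, 4, 8] -> [32, 2, 4, 8]  score +0 (running 0)
col 1: [64, 0, 32, 0] -> [64, 32, 0, 0]  score +0 (running 0)
col 2: [0, 8, 32, 16] -> [8, 32, 16, 0]  score +0 (running 0)
col 3: [4, 64, 4, 4] -> [4, 64, 8, 0]  score +8 (running 8)
Board after move:
32 64  8  4
 2 32 32 64
 4  0 16  8
 8  0  0  0

Answer: 8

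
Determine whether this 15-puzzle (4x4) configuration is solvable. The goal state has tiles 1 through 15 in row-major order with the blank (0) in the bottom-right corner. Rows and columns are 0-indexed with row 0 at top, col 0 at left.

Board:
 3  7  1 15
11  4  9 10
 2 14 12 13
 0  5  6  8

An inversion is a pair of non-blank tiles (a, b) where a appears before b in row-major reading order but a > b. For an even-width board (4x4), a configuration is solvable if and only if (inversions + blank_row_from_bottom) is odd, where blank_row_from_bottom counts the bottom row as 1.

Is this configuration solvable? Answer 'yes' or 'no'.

Inversions: 45
Blank is in row 3 (0-indexed from top), which is row 1 counting from the bottom (bottom = 1).
45 + 1 = 46, which is even, so the puzzle is not solvable.

Answer: no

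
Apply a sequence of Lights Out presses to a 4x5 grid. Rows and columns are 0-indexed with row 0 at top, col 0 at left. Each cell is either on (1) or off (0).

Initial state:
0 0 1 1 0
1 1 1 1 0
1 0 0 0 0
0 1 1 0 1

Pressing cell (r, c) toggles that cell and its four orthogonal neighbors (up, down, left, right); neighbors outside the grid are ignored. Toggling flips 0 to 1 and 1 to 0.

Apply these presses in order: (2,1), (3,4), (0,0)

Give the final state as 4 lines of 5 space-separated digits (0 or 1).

After press 1 at (2,1):
0 0 1 1 0
1 0 1 1 0
0 1 1 0 0
0 0 1 0 1

After press 2 at (3,4):
0 0 1 1 0
1 0 1 1 0
0 1 1 0 1
0 0 1 1 0

After press 3 at (0,0):
1 1 1 1 0
0 0 1 1 0
0 1 1 0 1
0 0 1 1 0

Answer: 1 1 1 1 0
0 0 1 1 0
0 1 1 0 1
0 0 1 1 0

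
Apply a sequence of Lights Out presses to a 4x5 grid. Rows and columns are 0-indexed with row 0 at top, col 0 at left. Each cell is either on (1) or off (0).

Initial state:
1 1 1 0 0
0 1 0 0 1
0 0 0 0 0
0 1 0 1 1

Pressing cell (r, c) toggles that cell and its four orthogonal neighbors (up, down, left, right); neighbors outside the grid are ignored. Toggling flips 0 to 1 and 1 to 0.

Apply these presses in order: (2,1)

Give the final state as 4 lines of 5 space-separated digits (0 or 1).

After press 1 at (2,1):
1 1 1 0 0
0 0 0 0 1
1 1 1 0 0
0 0 0 1 1

Answer: 1 1 1 0 0
0 0 0 0 1
1 1 1 0 0
0 0 0 1 1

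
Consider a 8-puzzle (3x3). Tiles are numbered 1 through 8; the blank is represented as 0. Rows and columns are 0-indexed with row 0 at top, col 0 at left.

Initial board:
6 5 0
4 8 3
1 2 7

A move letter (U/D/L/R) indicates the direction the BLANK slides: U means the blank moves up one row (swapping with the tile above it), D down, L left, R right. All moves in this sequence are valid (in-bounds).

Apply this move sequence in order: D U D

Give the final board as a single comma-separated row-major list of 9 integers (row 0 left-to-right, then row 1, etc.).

After move 1 (D):
6 5 3
4 8 0
1 2 7

After move 2 (U):
6 5 0
4 8 3
1 2 7

After move 3 (D):
6 5 3
4 8 0
1 2 7

Answer: 6, 5, 3, 4, 8, 0, 1, 2, 7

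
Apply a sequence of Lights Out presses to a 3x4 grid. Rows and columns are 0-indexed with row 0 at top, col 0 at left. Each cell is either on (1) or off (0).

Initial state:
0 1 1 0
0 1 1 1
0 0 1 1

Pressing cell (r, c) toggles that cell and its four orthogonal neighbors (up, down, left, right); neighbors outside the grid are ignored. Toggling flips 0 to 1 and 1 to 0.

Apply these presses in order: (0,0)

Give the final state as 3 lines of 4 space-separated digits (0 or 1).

After press 1 at (0,0):
1 0 1 0
1 1 1 1
0 0 1 1

Answer: 1 0 1 0
1 1 1 1
0 0 1 1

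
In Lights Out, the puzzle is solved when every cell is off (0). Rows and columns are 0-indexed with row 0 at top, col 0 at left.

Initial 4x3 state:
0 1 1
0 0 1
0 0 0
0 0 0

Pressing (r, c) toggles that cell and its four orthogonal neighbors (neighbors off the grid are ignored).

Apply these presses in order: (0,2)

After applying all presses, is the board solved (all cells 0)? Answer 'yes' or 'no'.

Answer: yes

Derivation:
After press 1 at (0,2):
0 0 0
0 0 0
0 0 0
0 0 0

Lights still on: 0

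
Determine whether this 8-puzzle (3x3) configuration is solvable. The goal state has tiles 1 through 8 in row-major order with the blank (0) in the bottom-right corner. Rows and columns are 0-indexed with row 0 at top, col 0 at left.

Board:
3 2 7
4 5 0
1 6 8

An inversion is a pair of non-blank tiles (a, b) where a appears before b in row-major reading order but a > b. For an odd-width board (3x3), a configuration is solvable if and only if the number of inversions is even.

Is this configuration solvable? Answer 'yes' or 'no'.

Inversions (pairs i<j in row-major order where tile[i] > tile[j] > 0): 9
9 is odd, so the puzzle is not solvable.

Answer: no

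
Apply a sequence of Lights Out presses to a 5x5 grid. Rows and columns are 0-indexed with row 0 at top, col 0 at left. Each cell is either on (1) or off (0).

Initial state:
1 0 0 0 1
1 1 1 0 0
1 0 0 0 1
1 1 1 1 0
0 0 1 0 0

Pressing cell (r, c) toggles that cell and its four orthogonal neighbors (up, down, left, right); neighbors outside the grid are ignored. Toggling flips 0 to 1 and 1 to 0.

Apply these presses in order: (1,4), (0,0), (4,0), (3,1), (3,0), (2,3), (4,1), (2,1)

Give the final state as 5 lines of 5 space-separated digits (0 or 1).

Answer: 0 1 0 0 0
0 0 1 0 1
1 0 0 1 1
0 1 0 0 0
1 1 0 0 0

Derivation:
After press 1 at (1,4):
1 0 0 0 0
1 1 1 1 1
1 0 0 0 0
1 1 1 1 0
0 0 1 0 0

After press 2 at (0,0):
0 1 0 0 0
0 1 1 1 1
1 0 0 0 0
1 1 1 1 0
0 0 1 0 0

After press 3 at (4,0):
0 1 0 0 0
0 1 1 1 1
1 0 0 0 0
0 1 1 1 0
1 1 1 0 0

After press 4 at (3,1):
0 1 0 0 0
0 1 1 1 1
1 1 0 0 0
1 0 0 1 0
1 0 1 0 0

After press 5 at (3,0):
0 1 0 0 0
0 1 1 1 1
0 1 0 0 0
0 1 0 1 0
0 0 1 0 0

After press 6 at (2,3):
0 1 0 0 0
0 1 1 0 1
0 1 1 1 1
0 1 0 0 0
0 0 1 0 0

After press 7 at (4,1):
0 1 0 0 0
0 1 1 0 1
0 1 1 1 1
0 0 0 0 0
1 1 0 0 0

After press 8 at (2,1):
0 1 0 0 0
0 0 1 0 1
1 0 0 1 1
0 1 0 0 0
1 1 0 0 0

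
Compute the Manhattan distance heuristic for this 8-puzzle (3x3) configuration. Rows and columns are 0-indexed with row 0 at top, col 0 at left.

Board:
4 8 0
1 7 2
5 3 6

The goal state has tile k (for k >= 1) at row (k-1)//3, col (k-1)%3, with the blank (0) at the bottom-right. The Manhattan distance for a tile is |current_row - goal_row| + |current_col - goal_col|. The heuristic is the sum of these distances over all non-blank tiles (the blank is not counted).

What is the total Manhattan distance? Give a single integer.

Answer: 14

Derivation:
Tile 4: at (0,0), goal (1,0), distance |0-1|+|0-0| = 1
Tile 8: at (0,1), goal (2,1), distance |0-2|+|1-1| = 2
Tile 1: at (1,0), goal (0,0), distance |1-0|+|0-0| = 1
Tile 7: at (1,1), goal (2,0), distance |1-2|+|1-0| = 2
Tile 2: at (1,2), goal (0,1), distance |1-0|+|2-1| = 2
Tile 5: at (2,0), goal (1,1), distance |2-1|+|0-1| = 2
Tile 3: at (2,1), goal (0,2), distance |2-0|+|1-2| = 3
Tile 6: at (2,2), goal (1,2), distance |2-1|+|2-2| = 1
Sum: 1 + 2 + 1 + 2 + 2 + 2 + 3 + 1 = 14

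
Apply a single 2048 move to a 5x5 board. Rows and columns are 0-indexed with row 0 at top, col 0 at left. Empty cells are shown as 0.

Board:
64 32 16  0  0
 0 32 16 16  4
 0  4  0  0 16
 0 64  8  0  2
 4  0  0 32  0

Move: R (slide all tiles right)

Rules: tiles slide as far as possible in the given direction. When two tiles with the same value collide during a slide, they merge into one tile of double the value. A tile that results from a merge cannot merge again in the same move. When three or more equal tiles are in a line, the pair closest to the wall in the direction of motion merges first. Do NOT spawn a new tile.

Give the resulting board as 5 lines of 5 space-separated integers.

Answer:  0  0 64 32 16
 0  0 32 32  4
 0  0  0  4 16
 0  0 64  8  2
 0  0  0  4 32

Derivation:
Slide right:
row 0: [64, 32, 16, 0, 0] -> [0, 0, 64, 32, 16]
row 1: [0, 32, 16, 16, 4] -> [0, 0, 32, 32, 4]
row 2: [0, 4, 0, 0, 16] -> [0, 0, 0, 4, 16]
row 3: [0, 64, 8, 0, 2] -> [0, 0, 64, 8, 2]
row 4: [4, 0, 0, 32, 0] -> [0, 0, 0, 4, 32]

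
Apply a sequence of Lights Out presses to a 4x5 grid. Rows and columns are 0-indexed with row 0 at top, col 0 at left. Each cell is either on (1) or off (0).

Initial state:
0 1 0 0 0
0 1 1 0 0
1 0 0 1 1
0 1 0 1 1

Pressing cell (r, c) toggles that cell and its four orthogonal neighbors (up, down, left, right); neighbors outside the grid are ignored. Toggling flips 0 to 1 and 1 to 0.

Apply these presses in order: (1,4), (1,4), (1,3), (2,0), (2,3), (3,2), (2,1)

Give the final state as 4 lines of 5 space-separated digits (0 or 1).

Answer: 0 1 0 1 0
1 0 0 0 1
1 0 1 1 0
1 1 1 1 1

Derivation:
After press 1 at (1,4):
0 1 0 0 1
0 1 1 1 1
1 0 0 1 0
0 1 0 1 1

After press 2 at (1,4):
0 1 0 0 0
0 1 1 0 0
1 0 0 1 1
0 1 0 1 1

After press 3 at (1,3):
0 1 0 1 0
0 1 0 1 1
1 0 0 0 1
0 1 0 1 1

After press 4 at (2,0):
0 1 0 1 0
1 1 0 1 1
0 1 0 0 1
1 1 0 1 1

After press 5 at (2,3):
0 1 0 1 0
1 1 0 0 1
0 1 1 1 0
1 1 0 0 1

After press 6 at (3,2):
0 1 0 1 0
1 1 0 0 1
0 1 0 1 0
1 0 1 1 1

After press 7 at (2,1):
0 1 0 1 0
1 0 0 0 1
1 0 1 1 0
1 1 1 1 1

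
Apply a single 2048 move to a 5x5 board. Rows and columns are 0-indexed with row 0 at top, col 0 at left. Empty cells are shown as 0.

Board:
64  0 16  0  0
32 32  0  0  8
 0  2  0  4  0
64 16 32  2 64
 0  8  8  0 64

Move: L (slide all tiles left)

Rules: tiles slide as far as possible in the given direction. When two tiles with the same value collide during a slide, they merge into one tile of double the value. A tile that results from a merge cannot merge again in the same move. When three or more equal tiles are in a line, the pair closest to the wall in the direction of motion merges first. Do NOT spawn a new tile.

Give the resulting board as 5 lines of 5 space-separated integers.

Slide left:
row 0: [64, 0, 16, 0, 0] -> [64, 16, 0, 0, 0]
row 1: [32, 32, 0, 0, 8] -> [64, 8, 0, 0, 0]
row 2: [0, 2, 0, 4, 0] -> [2, 4, 0, 0, 0]
row 3: [64, 16, 32, 2, 64] -> [64, 16, 32, 2, 64]
row 4: [0, 8, 8, 0, 64] -> [16, 64, 0, 0, 0]

Answer: 64 16  0  0  0
64  8  0  0  0
 2  4  0  0  0
64 16 32  2 64
16 64  0  0  0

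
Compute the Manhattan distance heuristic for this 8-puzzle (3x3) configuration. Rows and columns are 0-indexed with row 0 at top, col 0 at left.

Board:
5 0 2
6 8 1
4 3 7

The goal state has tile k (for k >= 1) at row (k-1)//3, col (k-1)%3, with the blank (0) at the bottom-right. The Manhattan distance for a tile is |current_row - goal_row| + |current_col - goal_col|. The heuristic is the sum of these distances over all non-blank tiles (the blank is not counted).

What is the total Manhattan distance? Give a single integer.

Tile 5: (0,0)->(1,1) = 2
Tile 2: (0,2)->(0,1) = 1
Tile 6: (1,0)->(1,2) = 2
Tile 8: (1,1)->(2,1) = 1
Tile 1: (1,2)->(0,0) = 3
Tile 4: (2,0)->(1,0) = 1
Tile 3: (2,1)->(0,2) = 3
Tile 7: (2,2)->(2,0) = 2
Sum: 2 + 1 + 2 + 1 + 3 + 1 + 3 + 2 = 15

Answer: 15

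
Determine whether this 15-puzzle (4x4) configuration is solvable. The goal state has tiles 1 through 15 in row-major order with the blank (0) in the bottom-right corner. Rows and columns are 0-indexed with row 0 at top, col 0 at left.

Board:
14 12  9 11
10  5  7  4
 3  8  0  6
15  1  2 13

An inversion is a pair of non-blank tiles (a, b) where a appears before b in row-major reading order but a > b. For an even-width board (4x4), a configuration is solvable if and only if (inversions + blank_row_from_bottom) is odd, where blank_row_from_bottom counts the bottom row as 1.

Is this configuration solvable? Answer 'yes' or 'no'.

Answer: yes

Derivation:
Inversions: 71
Blank is in row 2 (0-indexed from top), which is row 2 counting from the bottom (bottom = 1).
71 + 2 = 73, which is odd, so the puzzle is solvable.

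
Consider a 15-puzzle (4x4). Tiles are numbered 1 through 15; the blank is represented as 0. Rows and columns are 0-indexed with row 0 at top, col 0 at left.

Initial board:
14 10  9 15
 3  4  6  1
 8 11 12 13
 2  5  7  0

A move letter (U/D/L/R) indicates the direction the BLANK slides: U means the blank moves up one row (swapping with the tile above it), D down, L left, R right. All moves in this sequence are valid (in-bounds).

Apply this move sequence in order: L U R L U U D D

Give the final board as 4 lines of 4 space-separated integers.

After move 1 (L):
14 10  9 15
 3  4  6  1
 8 11 12 13
 2  5  0  7

After move 2 (U):
14 10  9 15
 3  4  6  1
 8 11  0 13
 2  5 12  7

After move 3 (R):
14 10  9 15
 3  4  6  1
 8 11 13  0
 2  5 12  7

After move 4 (L):
14 10  9 15
 3  4  6  1
 8 11  0 13
 2  5 12  7

After move 5 (U):
14 10  9 15
 3  4  0  1
 8 11  6 13
 2  5 12  7

After move 6 (U):
14 10  0 15
 3  4  9  1
 8 11  6 13
 2  5 12  7

After move 7 (D):
14 10  9 15
 3  4  0  1
 8 11  6 13
 2  5 12  7

After move 8 (D):
14 10  9 15
 3  4  6  1
 8 11  0 13
 2  5 12  7

Answer: 14 10  9 15
 3  4  6  1
 8 11  0 13
 2  5 12  7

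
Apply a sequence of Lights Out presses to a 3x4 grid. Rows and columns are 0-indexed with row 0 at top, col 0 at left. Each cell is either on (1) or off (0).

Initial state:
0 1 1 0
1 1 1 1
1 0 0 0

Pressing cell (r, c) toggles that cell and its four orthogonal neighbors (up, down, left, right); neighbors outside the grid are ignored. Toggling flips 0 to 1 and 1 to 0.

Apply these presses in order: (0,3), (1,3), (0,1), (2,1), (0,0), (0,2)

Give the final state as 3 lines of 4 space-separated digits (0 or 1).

Answer: 0 0 0 1
0 1 1 1
0 1 1 1

Derivation:
After press 1 at (0,3):
0 1 0 1
1 1 1 0
1 0 0 0

After press 2 at (1,3):
0 1 0 0
1 1 0 1
1 0 0 1

After press 3 at (0,1):
1 0 1 0
1 0 0 1
1 0 0 1

After press 4 at (2,1):
1 0 1 0
1 1 0 1
0 1 1 1

After press 5 at (0,0):
0 1 1 0
0 1 0 1
0 1 1 1

After press 6 at (0,2):
0 0 0 1
0 1 1 1
0 1 1 1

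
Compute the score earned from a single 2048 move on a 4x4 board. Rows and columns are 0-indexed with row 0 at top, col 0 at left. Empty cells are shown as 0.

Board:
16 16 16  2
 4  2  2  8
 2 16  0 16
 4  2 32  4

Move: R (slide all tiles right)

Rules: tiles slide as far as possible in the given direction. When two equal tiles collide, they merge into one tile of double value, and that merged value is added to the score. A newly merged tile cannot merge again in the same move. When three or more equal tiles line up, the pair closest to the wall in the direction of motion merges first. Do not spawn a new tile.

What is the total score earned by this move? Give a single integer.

Answer: 68

Derivation:
Slide right:
row 0: [16, 16, 16, 2] -> [0, 16, 32, 2]  score +32 (running 32)
row 1: [4, 2, 2, 8] -> [0, 4, 4, 8]  score +4 (running 36)
row 2: [2, 16, 0, 16] -> [0, 0, 2, 32]  score +32 (running 68)
row 3: [4, 2, 32, 4] -> [4, 2, 32, 4]  score +0 (running 68)
Board after move:
 0 16 32  2
 0  4  4  8
 0  0  2 32
 4  2 32  4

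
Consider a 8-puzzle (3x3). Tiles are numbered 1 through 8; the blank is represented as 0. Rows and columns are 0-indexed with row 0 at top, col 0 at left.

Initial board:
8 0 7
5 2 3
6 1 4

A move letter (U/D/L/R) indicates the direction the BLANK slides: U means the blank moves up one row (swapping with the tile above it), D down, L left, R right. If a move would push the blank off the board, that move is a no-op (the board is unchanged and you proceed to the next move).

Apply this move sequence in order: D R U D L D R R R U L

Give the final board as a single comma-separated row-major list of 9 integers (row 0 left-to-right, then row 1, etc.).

After move 1 (D):
8 2 7
5 0 3
6 1 4

After move 2 (R):
8 2 7
5 3 0
6 1 4

After move 3 (U):
8 2 0
5 3 7
6 1 4

After move 4 (D):
8 2 7
5 3 0
6 1 4

After move 5 (L):
8 2 7
5 0 3
6 1 4

After move 6 (D):
8 2 7
5 1 3
6 0 4

After move 7 (R):
8 2 7
5 1 3
6 4 0

After move 8 (R):
8 2 7
5 1 3
6 4 0

After move 9 (R):
8 2 7
5 1 3
6 4 0

After move 10 (U):
8 2 7
5 1 0
6 4 3

After move 11 (L):
8 2 7
5 0 1
6 4 3

Answer: 8, 2, 7, 5, 0, 1, 6, 4, 3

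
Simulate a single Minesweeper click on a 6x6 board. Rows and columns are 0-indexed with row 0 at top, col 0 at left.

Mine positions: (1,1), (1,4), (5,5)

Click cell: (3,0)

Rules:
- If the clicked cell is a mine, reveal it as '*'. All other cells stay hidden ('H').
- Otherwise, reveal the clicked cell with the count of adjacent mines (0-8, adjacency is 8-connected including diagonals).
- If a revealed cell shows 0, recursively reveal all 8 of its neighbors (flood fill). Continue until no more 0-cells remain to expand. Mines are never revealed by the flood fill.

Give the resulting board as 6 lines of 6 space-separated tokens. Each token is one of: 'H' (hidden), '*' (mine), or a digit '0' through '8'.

H H H H H H
H H H H H H
1 1 1 1 1 1
0 0 0 0 0 0
0 0 0 0 1 1
0 0 0 0 1 H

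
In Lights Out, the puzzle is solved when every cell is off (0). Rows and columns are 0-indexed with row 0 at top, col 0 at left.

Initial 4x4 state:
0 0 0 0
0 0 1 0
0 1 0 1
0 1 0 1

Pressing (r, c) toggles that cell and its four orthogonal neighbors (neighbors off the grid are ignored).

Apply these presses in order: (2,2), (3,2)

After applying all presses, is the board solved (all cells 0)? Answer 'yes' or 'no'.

Answer: yes

Derivation:
After press 1 at (2,2):
0 0 0 0
0 0 0 0
0 0 1 0
0 1 1 1

After press 2 at (3,2):
0 0 0 0
0 0 0 0
0 0 0 0
0 0 0 0

Lights still on: 0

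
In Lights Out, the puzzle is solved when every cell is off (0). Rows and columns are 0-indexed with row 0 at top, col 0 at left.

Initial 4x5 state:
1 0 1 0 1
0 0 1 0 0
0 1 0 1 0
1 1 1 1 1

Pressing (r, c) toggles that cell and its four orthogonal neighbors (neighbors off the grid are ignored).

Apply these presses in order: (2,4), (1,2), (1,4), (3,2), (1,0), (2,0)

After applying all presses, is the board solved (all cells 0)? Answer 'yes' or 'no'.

After press 1 at (2,4):
1 0 1 0 1
0 0 1 0 1
0 1 0 0 1
1 1 1 1 0

After press 2 at (1,2):
1 0 0 0 1
0 1 0 1 1
0 1 1 0 1
1 1 1 1 0

After press 3 at (1,4):
1 0 0 0 0
0 1 0 0 0
0 1 1 0 0
1 1 1 1 0

After press 4 at (3,2):
1 0 0 0 0
0 1 0 0 0
0 1 0 0 0
1 0 0 0 0

After press 5 at (1,0):
0 0 0 0 0
1 0 0 0 0
1 1 0 0 0
1 0 0 0 0

After press 6 at (2,0):
0 0 0 0 0
0 0 0 0 0
0 0 0 0 0
0 0 0 0 0

Lights still on: 0

Answer: yes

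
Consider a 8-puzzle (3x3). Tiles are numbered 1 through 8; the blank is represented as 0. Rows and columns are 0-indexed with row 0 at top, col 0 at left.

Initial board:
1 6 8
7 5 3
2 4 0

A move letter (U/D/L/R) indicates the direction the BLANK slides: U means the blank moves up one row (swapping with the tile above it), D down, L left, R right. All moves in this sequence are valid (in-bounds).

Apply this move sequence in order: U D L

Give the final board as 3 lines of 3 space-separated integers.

Answer: 1 6 8
7 5 3
2 0 4

Derivation:
After move 1 (U):
1 6 8
7 5 0
2 4 3

After move 2 (D):
1 6 8
7 5 3
2 4 0

After move 3 (L):
1 6 8
7 5 3
2 0 4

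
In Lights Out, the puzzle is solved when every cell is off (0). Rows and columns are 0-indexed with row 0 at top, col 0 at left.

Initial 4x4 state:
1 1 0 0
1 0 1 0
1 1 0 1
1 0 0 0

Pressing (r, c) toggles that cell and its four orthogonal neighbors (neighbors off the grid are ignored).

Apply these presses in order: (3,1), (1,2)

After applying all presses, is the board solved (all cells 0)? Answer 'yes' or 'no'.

After press 1 at (3,1):
1 1 0 0
1 0 1 0
1 0 0 1
0 1 1 0

After press 2 at (1,2):
1 1 1 0
1 1 0 1
1 0 1 1
0 1 1 0

Lights still on: 11

Answer: no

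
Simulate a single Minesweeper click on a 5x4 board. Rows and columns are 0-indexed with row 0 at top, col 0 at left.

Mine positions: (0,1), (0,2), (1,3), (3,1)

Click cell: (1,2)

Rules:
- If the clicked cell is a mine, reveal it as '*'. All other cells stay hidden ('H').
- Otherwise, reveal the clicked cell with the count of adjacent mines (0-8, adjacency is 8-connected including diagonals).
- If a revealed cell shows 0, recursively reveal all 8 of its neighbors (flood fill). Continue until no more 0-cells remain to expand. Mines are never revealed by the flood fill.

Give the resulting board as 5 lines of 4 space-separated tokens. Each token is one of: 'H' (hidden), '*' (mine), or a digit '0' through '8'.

H H H H
H H 3 H
H H H H
H H H H
H H H H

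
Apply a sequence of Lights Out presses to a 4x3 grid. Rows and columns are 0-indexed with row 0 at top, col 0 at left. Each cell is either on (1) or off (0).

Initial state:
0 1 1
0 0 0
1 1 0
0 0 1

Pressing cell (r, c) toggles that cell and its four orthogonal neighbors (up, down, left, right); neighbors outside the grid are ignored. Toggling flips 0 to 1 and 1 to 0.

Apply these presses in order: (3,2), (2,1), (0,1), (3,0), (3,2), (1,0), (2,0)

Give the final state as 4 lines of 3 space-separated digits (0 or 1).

After press 1 at (3,2):
0 1 1
0 0 0
1 1 1
0 1 0

After press 2 at (2,1):
0 1 1
0 1 0
0 0 0
0 0 0

After press 3 at (0,1):
1 0 0
0 0 0
0 0 0
0 0 0

After press 4 at (3,0):
1 0 0
0 0 0
1 0 0
1 1 0

After press 5 at (3,2):
1 0 0
0 0 0
1 0 1
1 0 1

After press 6 at (1,0):
0 0 0
1 1 0
0 0 1
1 0 1

After press 7 at (2,0):
0 0 0
0 1 0
1 1 1
0 0 1

Answer: 0 0 0
0 1 0
1 1 1
0 0 1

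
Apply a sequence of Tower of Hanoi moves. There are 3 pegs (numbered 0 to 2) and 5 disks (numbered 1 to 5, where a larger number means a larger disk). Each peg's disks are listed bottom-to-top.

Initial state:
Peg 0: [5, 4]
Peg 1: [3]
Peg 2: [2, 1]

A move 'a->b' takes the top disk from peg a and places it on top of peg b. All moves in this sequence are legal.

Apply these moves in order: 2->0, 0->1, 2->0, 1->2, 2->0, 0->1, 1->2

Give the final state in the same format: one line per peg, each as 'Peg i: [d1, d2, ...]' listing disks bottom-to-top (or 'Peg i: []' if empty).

After move 1 (2->0):
Peg 0: [5, 4, 1]
Peg 1: [3]
Peg 2: [2]

After move 2 (0->1):
Peg 0: [5, 4]
Peg 1: [3, 1]
Peg 2: [2]

After move 3 (2->0):
Peg 0: [5, 4, 2]
Peg 1: [3, 1]
Peg 2: []

After move 4 (1->2):
Peg 0: [5, 4, 2]
Peg 1: [3]
Peg 2: [1]

After move 5 (2->0):
Peg 0: [5, 4, 2, 1]
Peg 1: [3]
Peg 2: []

After move 6 (0->1):
Peg 0: [5, 4, 2]
Peg 1: [3, 1]
Peg 2: []

After move 7 (1->2):
Peg 0: [5, 4, 2]
Peg 1: [3]
Peg 2: [1]

Answer: Peg 0: [5, 4, 2]
Peg 1: [3]
Peg 2: [1]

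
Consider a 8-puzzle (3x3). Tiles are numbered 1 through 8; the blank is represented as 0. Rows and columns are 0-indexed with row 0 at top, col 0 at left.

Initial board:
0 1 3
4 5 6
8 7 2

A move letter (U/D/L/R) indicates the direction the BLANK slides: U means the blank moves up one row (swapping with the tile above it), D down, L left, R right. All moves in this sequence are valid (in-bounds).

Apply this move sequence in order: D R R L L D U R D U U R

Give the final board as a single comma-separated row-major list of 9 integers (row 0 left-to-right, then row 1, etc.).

Answer: 4, 3, 0, 5, 1, 6, 8, 7, 2

Derivation:
After move 1 (D):
4 1 3
0 5 6
8 7 2

After move 2 (R):
4 1 3
5 0 6
8 7 2

After move 3 (R):
4 1 3
5 6 0
8 7 2

After move 4 (L):
4 1 3
5 0 6
8 7 2

After move 5 (L):
4 1 3
0 5 6
8 7 2

After move 6 (D):
4 1 3
8 5 6
0 7 2

After move 7 (U):
4 1 3
0 5 6
8 7 2

After move 8 (R):
4 1 3
5 0 6
8 7 2

After move 9 (D):
4 1 3
5 7 6
8 0 2

After move 10 (U):
4 1 3
5 0 6
8 7 2

After move 11 (U):
4 0 3
5 1 6
8 7 2

After move 12 (R):
4 3 0
5 1 6
8 7 2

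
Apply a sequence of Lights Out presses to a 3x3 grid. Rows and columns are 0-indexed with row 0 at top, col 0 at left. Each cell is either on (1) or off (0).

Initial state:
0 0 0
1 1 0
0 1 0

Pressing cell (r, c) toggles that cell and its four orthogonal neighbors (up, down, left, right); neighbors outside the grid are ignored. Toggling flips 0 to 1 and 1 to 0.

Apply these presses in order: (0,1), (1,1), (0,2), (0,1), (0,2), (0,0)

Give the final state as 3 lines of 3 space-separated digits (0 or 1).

Answer: 1 0 0
1 0 1
0 0 0

Derivation:
After press 1 at (0,1):
1 1 1
1 0 0
0 1 0

After press 2 at (1,1):
1 0 1
0 1 1
0 0 0

After press 3 at (0,2):
1 1 0
0 1 0
0 0 0

After press 4 at (0,1):
0 0 1
0 0 0
0 0 0

After press 5 at (0,2):
0 1 0
0 0 1
0 0 0

After press 6 at (0,0):
1 0 0
1 0 1
0 0 0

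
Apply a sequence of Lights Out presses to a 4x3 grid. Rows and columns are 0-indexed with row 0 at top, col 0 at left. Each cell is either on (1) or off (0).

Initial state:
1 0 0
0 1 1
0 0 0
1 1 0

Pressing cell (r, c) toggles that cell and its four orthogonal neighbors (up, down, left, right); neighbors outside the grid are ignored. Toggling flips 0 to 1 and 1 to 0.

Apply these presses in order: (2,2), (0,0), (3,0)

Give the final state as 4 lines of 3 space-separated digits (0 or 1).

Answer: 0 1 0
1 1 0
1 1 1
0 0 1

Derivation:
After press 1 at (2,2):
1 0 0
0 1 0
0 1 1
1 1 1

After press 2 at (0,0):
0 1 0
1 1 0
0 1 1
1 1 1

After press 3 at (3,0):
0 1 0
1 1 0
1 1 1
0 0 1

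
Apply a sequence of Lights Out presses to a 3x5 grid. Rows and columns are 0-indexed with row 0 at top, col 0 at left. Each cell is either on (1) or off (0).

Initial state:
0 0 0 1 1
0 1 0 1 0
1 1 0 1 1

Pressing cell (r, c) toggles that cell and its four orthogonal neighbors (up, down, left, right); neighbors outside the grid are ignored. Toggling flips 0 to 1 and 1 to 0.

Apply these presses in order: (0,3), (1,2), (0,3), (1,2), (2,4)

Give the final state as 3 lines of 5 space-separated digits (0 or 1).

Answer: 0 0 0 1 1
0 1 0 1 1
1 1 0 0 0

Derivation:
After press 1 at (0,3):
0 0 1 0 0
0 1 0 0 0
1 1 0 1 1

After press 2 at (1,2):
0 0 0 0 0
0 0 1 1 0
1 1 1 1 1

After press 3 at (0,3):
0 0 1 1 1
0 0 1 0 0
1 1 1 1 1

After press 4 at (1,2):
0 0 0 1 1
0 1 0 1 0
1 1 0 1 1

After press 5 at (2,4):
0 0 0 1 1
0 1 0 1 1
1 1 0 0 0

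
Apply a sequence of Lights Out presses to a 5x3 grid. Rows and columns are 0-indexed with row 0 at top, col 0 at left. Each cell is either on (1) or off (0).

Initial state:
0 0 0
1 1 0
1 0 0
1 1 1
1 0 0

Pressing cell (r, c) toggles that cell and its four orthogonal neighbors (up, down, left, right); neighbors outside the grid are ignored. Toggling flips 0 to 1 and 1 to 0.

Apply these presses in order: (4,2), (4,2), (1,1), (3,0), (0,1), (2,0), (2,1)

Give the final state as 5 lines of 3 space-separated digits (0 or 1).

After press 1 at (4,2):
0 0 0
1 1 0
1 0 0
1 1 0
1 1 1

After press 2 at (4,2):
0 0 0
1 1 0
1 0 0
1 1 1
1 0 0

After press 3 at (1,1):
0 1 0
0 0 1
1 1 0
1 1 1
1 0 0

After press 4 at (3,0):
0 1 0
0 0 1
0 1 0
0 0 1
0 0 0

After press 5 at (0,1):
1 0 1
0 1 1
0 1 0
0 0 1
0 0 0

After press 6 at (2,0):
1 0 1
1 1 1
1 0 0
1 0 1
0 0 0

After press 7 at (2,1):
1 0 1
1 0 1
0 1 1
1 1 1
0 0 0

Answer: 1 0 1
1 0 1
0 1 1
1 1 1
0 0 0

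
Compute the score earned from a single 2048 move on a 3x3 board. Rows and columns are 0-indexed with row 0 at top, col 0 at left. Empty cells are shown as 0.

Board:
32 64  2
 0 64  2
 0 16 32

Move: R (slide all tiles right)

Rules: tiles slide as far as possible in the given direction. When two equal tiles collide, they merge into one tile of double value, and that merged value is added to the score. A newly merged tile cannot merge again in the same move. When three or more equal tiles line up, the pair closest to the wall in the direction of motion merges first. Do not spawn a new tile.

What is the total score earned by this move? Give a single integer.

Answer: 0

Derivation:
Slide right:
row 0: [32, 64, 2] -> [32, 64, 2]  score +0 (running 0)
row 1: [0, 64, 2] -> [0, 64, 2]  score +0 (running 0)
row 2: [0, 16, 32] -> [0, 16, 32]  score +0 (running 0)
Board after move:
32 64  2
 0 64  2
 0 16 32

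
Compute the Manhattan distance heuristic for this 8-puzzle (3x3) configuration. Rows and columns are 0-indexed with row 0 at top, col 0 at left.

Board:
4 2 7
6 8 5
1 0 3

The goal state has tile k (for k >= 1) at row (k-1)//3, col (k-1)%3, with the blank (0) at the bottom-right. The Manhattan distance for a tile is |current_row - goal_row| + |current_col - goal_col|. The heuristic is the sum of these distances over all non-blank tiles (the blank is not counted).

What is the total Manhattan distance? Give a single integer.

Tile 4: (0,0)->(1,0) = 1
Tile 2: (0,1)->(0,1) = 0
Tile 7: (0,2)->(2,0) = 4
Tile 6: (1,0)->(1,2) = 2
Tile 8: (1,1)->(2,1) = 1
Tile 5: (1,2)->(1,1) = 1
Tile 1: (2,0)->(0,0) = 2
Tile 3: (2,2)->(0,2) = 2
Sum: 1 + 0 + 4 + 2 + 1 + 1 + 2 + 2 = 13

Answer: 13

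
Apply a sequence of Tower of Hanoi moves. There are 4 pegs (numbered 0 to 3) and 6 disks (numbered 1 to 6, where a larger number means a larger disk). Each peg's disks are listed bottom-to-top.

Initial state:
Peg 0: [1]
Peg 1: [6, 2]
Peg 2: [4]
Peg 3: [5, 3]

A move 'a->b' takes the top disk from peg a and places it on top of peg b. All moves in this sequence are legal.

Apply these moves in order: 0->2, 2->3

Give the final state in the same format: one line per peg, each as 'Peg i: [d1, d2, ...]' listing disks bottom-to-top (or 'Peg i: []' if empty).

Answer: Peg 0: []
Peg 1: [6, 2]
Peg 2: [4]
Peg 3: [5, 3, 1]

Derivation:
After move 1 (0->2):
Peg 0: []
Peg 1: [6, 2]
Peg 2: [4, 1]
Peg 3: [5, 3]

After move 2 (2->3):
Peg 0: []
Peg 1: [6, 2]
Peg 2: [4]
Peg 3: [5, 3, 1]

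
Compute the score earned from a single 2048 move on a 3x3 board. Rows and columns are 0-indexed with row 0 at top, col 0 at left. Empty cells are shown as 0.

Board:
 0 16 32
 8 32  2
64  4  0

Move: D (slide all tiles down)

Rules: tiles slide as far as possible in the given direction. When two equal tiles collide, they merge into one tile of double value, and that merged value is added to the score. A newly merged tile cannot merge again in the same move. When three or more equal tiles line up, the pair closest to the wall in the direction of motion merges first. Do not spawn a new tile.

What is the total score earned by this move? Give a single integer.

Answer: 0

Derivation:
Slide down:
col 0: [0, 8, 64] -> [0, 8, 64]  score +0 (running 0)
col 1: [16, 32, 4] -> [16, 32, 4]  score +0 (running 0)
col 2: [32, 2, 0] -> [0, 32, 2]  score +0 (running 0)
Board after move:
 0 16  0
 8 32 32
64  4  2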